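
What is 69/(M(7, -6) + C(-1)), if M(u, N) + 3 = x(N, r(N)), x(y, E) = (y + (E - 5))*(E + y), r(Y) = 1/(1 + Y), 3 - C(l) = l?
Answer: 575/587 ≈ 0.97956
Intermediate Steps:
C(l) = 3 - l
x(y, E) = (E + y)*(-5 + E + y) (x(y, E) = (y + (-5 + E))*(E + y) = (-5 + E + y)*(E + y) = (E + y)*(-5 + E + y))
M(u, N) = -3 + N**2 + (1 + N)**(-2) - 5*N - 5/(1 + N) + 2*N/(1 + N) (M(u, N) = -3 + ((1/(1 + N))**2 + N**2 - 5/(1 + N) - 5*N + 2*N/(1 + N)) = -3 + ((1 + N)**(-2) + N**2 - 5/(1 + N) - 5*N + 2*N/(1 + N)) = -3 + (N**2 + (1 + N)**(-2) - 5*N - 5/(1 + N) + 2*N/(1 + N)) = -3 + N**2 + (1 + N)**(-2) - 5*N - 5/(1 + N) + 2*N/(1 + N))
69/(M(7, -6) + C(-1)) = 69/((-7 + (-6)**4 - 14*(-6) - 10*(-6)**2 - 3*(-6)**3)/(1 + (-6)**2 + 2*(-6)) + (3 - 1*(-1))) = 69/((-7 + 1296 + 84 - 10*36 - 3*(-216))/(1 + 36 - 12) + (3 + 1)) = 69/((-7 + 1296 + 84 - 360 + 648)/25 + 4) = 69/((1/25)*1661 + 4) = 69/(1661/25 + 4) = 69/(1761/25) = (25/1761)*69 = 575/587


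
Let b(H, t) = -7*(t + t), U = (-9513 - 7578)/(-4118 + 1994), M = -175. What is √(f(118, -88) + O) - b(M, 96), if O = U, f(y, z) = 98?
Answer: 1344 + √1476593/118 ≈ 1354.3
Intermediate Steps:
U = 1899/236 (U = -17091/(-2124) = -17091*(-1/2124) = 1899/236 ≈ 8.0466)
b(H, t) = -14*t
O = 1899/236 ≈ 8.0466
√(f(118, -88) + O) - b(M, 96) = √(98 + 1899/236) - (-14)*96 = √(25027/236) - 1*(-1344) = √1476593/118 + 1344 = 1344 + √1476593/118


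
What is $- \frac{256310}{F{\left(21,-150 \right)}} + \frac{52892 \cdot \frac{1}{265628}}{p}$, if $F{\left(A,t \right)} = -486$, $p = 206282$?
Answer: $\frac{1755540084445159}{3328752212082} \approx 527.39$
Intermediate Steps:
$- \frac{256310}{F{\left(21,-150 \right)}} + \frac{52892 \cdot \frac{1}{265628}}{p} = - \frac{256310}{-486} + \frac{52892 \cdot \frac{1}{265628}}{206282} = \left(-256310\right) \left(- \frac{1}{486}\right) + 52892 \cdot \frac{1}{265628} \cdot \frac{1}{206282} = \frac{128155}{243} + \frac{13223}{66407} \cdot \frac{1}{206282} = \frac{128155}{243} + \frac{13223}{13698568774} = \frac{1755540084445159}{3328752212082}$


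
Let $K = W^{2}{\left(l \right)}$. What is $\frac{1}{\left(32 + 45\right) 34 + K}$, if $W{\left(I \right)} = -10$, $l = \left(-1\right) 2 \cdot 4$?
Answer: $\frac{1}{2718} \approx 0.00036792$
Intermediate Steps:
$l = -8$ ($l = \left(-2\right) 4 = -8$)
$K = 100$ ($K = \left(-10\right)^{2} = 100$)
$\frac{1}{\left(32 + 45\right) 34 + K} = \frac{1}{\left(32 + 45\right) 34 + 100} = \frac{1}{77 \cdot 34 + 100} = \frac{1}{2618 + 100} = \frac{1}{2718}$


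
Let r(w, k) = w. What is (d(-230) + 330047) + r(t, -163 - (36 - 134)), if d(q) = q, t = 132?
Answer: 329949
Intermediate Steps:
(d(-230) + 330047) + r(t, -163 - (36 - 134)) = (-230 + 330047) + 132 = 329817 + 132 = 329949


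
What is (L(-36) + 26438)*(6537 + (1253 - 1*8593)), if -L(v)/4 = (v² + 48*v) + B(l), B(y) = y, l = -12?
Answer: -22655842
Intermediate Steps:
L(v) = 48 - 192*v - 4*v² (L(v) = -4*((v² + 48*v) - 12) = -4*(-12 + v² + 48*v) = 48 - 192*v - 4*v²)
(L(-36) + 26438)*(6537 + (1253 - 1*8593)) = ((48 - 192*(-36) - 4*(-36)²) + 26438)*(6537 + (1253 - 1*8593)) = ((48 + 6912 - 4*1296) + 26438)*(6537 + (1253 - 8593)) = ((48 + 6912 - 5184) + 26438)*(6537 - 7340) = (1776 + 26438)*(-803) = 28214*(-803) = -22655842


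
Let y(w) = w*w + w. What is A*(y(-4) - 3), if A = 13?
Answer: 117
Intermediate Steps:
y(w) = w + w² (y(w) = w² + w = w + w²)
A*(y(-4) - 3) = 13*(-4*(1 - 4) - 3) = 13*(-4*(-3) - 3) = 13*(12 - 3) = 13*9 = 117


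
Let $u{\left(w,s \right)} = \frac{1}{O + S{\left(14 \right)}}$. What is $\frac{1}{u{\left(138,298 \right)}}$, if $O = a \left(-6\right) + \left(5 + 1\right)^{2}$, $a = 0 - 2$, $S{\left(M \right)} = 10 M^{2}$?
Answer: $2008$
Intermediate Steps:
$a = -2$ ($a = 0 - 2 = -2$)
$O = 48$ ($O = \left(-2\right) \left(-6\right) + \left(5 + 1\right)^{2} = 12 + 6^{2} = 12 + 36 = 48$)
$u{\left(w,s \right)} = \frac{1}{2008}$ ($u{\left(w,s \right)} = \frac{1}{48 + 10 \cdot 14^{2}} = \frac{1}{48 + 10 \cdot 196} = \frac{1}{48 + 1960} = \frac{1}{2008}$)
$\frac{1}{u{\left(138,298 \right)}} = \frac{1}{\frac{1}{2008}} = 2008$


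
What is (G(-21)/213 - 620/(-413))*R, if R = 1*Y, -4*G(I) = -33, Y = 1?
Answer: 180623/117292 ≈ 1.5399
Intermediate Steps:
G(I) = 33/4 (G(I) = -¼*(-33) = 33/4)
R = 1 (R = 1*1 = 1)
(G(-21)/213 - 620/(-413))*R = ((33/4)/213 - 620/(-413))*1 = ((33/4)*(1/213) - 620*(-1/413))*1 = (11/284 + 620/413)*1 = (180623/117292)*1 = 180623/117292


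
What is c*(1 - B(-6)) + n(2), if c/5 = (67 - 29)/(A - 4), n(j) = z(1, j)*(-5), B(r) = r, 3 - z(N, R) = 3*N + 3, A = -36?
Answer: -73/4 ≈ -18.250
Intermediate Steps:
z(N, R) = -3*N (z(N, R) = 3 - (3*N + 3) = 3 - (3 + 3*N) = 3 + (-3 - 3*N) = -3*N)
n(j) = 15 (n(j) = -3*1*(-5) = -3*(-5) = 15)
c = -19/4 (c = 5*((67 - 29)/(-36 - 4)) = 5*(38/(-40)) = 5*(38*(-1/40)) = 5*(-19/20) = -19/4 ≈ -4.7500)
c*(1 - B(-6)) + n(2) = -19*(1 - 1*(-6))/4 + 15 = -19*(1 + 6)/4 + 15 = -19/4*7 + 15 = -133/4 + 15 = -73/4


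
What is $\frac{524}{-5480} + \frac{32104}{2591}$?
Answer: $\frac{43643059}{3549670} \approx 12.295$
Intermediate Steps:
$\frac{524}{-5480} + \frac{32104}{2591} = 524 \left(- \frac{1}{5480}\right) + 32104 \cdot \frac{1}{2591} = - \frac{131}{1370} + \frac{32104}{2591} = \frac{43643059}{3549670}$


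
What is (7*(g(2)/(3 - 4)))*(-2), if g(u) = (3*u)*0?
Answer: 0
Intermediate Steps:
g(u) = 0
(7*(g(2)/(3 - 4)))*(-2) = (7*(0/(3 - 4)))*(-2) = (7*(0/(-1)))*(-2) = (7*(0*(-1)))*(-2) = (7*0)*(-2) = 0*(-2) = 0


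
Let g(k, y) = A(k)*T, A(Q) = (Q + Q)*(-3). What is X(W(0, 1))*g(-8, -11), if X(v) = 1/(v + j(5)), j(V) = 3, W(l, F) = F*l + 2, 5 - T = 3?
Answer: 96/5 ≈ 19.200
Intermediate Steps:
T = 2 (T = 5 - 1*3 = 5 - 3 = 2)
W(l, F) = 2 + F*l
A(Q) = -6*Q (A(Q) = (2*Q)*(-3) = -6*Q)
X(v) = 1/(3 + v) (X(v) = 1/(v + 3) = 1/(3 + v))
g(k, y) = -12*k (g(k, y) = -6*k*2 = -12*k)
X(W(0, 1))*g(-8, -11) = (-12*(-8))/(3 + (2 + 1*0)) = 96/(3 + (2 + 0)) = 96/(3 + 2) = 96/5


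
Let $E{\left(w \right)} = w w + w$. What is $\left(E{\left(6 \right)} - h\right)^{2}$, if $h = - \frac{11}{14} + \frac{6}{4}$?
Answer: $\frac{83521}{49} \approx 1704.5$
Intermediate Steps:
$E{\left(w \right)} = w + w^{2}$ ($E{\left(w \right)} = w^{2} + w = w + w^{2}$)
$h = \frac{5}{7}$ ($h = \left(-11\right) \frac{1}{14} + 6 \cdot \frac{1}{4} = - \frac{11}{14} + \frac{3}{2} = \frac{5}{7} \approx 0.71429$)
$\left(E{\left(6 \right)} - h\right)^{2} = \left(6 \left(1 + 6\right) - \frac{5}{7}\right)^{2} = \left(6 \cdot 7 - \frac{5}{7}\right)^{2} = \left(42 - \frac{5}{7}\right)^{2} = \left(\frac{289}{7}\right)^{2} = \frac{83521}{49}$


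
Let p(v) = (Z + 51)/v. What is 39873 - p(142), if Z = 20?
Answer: 79745/2 ≈ 39873.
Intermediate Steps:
p(v) = 71/v (p(v) = (20 + 51)/v = 71/v)
39873 - p(142) = 39873 - 71/142 = 39873 - 1*½ = 39873 - ½ = 79745/2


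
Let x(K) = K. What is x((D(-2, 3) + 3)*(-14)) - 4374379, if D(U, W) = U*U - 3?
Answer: -4374435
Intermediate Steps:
D(U, W) = -3 + U² (D(U, W) = U² - 3 = -3 + U²)
x((D(-2, 3) + 3)*(-14)) - 4374379 = ((-3 + (-2)²) + 3)*(-14) - 4374379 = ((-3 + 4) + 3)*(-14) - 4374379 = (1 + 3)*(-14) - 4374379 = 4*(-14) - 4374379 = -56 - 4374379 = -4374435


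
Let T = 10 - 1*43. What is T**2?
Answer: 1089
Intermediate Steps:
T = -33 (T = 10 - 43 = -33)
T**2 = (-33)**2 = 1089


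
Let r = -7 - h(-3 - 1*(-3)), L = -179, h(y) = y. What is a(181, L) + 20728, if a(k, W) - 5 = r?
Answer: 20726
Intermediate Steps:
r = -7 (r = -7 - (-3 - 1*(-3)) = -7 - (-3 + 3) = -7 - 1*0 = -7 + 0 = -7)
a(k, W) = -2 (a(k, W) = 5 - 7 = -2)
a(181, L) + 20728 = -2 + 20728 = 20726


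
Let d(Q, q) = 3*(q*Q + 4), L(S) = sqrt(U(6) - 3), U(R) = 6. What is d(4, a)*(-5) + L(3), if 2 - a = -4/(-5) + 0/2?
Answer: -132 + sqrt(3) ≈ -130.27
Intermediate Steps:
a = 6/5 (a = 2 - (-4/(-5) + 0/2) = 2 - (-4*(-1/5) + 0*(1/2)) = 2 - (4/5 + 0) = 2 - 1*4/5 = 2 - 4/5 = 6/5 ≈ 1.2000)
L(S) = sqrt(3) (L(S) = sqrt(6 - 3) = sqrt(3))
d(Q, q) = 12 + 3*Q*q (d(Q, q) = 3*(Q*q + 4) = 3*(4 + Q*q) = 12 + 3*Q*q)
d(4, a)*(-5) + L(3) = (12 + 3*4*(6/5))*(-5) + sqrt(3) = (12 + 72/5)*(-5) + sqrt(3) = (132/5)*(-5) + sqrt(3) = -132 + sqrt(3)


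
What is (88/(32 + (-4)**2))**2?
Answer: 121/36 ≈ 3.3611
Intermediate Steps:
(88/(32 + (-4)**2))**2 = (88/(32 + 16))**2 = (88/48)**2 = (88*(1/48))**2 = (11/6)**2 = 121/36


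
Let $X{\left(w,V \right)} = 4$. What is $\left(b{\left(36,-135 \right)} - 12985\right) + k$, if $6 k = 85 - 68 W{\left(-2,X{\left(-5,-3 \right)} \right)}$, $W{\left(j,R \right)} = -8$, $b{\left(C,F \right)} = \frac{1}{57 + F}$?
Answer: $- \frac{502327}{39} \approx -12880.0$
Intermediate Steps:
$k = \frac{629}{6}$ ($k = \frac{85 - -544}{6} = \frac{85 + 544}{6} = \frac{1}{6} \cdot 629 = \frac{629}{6} \approx 104.83$)
$\left(b{\left(36,-135 \right)} - 12985\right) + k = \left(\frac{1}{57 - 135} - 12985\right) + \frac{629}{6} = \left(\frac{1}{-78} - 12985\right) + \frac{629}{6} = \left(- \frac{1}{78} - 12985\right) + \frac{629}{6} = - \frac{1012831}{78} + \frac{629}{6} = - \frac{502327}{39}$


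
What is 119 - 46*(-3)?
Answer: 257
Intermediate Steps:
119 - 46*(-3) = 119 + 138 = 257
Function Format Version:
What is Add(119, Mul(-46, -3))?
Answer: 257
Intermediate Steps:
Add(119, Mul(-46, -3)) = Add(119, 138) = 257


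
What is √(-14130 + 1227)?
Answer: I*√12903 ≈ 113.59*I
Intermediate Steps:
√(-14130 + 1227) = √(-12903) = I*√12903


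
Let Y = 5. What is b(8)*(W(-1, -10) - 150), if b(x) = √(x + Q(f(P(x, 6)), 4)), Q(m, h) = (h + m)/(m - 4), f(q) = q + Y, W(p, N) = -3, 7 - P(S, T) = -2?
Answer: -1071*√5/5 ≈ -478.97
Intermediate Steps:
P(S, T) = 9 (P(S, T) = 7 - 1*(-2) = 7 + 2 = 9)
f(q) = 5 + q (f(q) = q + 5 = 5 + q)
Q(m, h) = (h + m)/(-4 + m)
b(x) = √(9/5 + x) (b(x) = √(x + (4 + (5 + 9))/(-4 + (5 + 9))) = √(x + (4 + 14)/(-4 + 14)) = √(x + 18/10) = √(x + (⅒)*18) = √(x + 9/5) = √(9/5 + x))
b(8)*(W(-1, -10) - 150) = (√(45 + 25*8)/5)*(-3 - 150) = (√(45 + 200)/5)*(-153) = (√245/5)*(-153) = ((7*√5)/5)*(-153) = (7*√5/5)*(-153) = -1071*√5/5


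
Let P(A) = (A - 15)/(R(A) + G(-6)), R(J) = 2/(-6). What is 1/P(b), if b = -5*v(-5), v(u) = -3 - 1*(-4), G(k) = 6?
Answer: -17/60 ≈ -0.28333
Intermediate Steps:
v(u) = 1 (v(u) = -3 + 4 = 1)
R(J) = -⅓ (R(J) = 2*(-⅙) = -⅓)
b = -5 (b = -5*1 = -5)
P(A) = -45/17 + 3*A/17 (P(A) = (A - 15)/(-⅓ + 6) = (-15 + A)/(17/3) = (-15 + A)*(3/17) = -45/17 + 3*A/17)
1/P(b) = 1/(-45/17 + (3/17)*(-5)) = 1/(-45/17 - 15/17) = 1/(-60/17) = -17/60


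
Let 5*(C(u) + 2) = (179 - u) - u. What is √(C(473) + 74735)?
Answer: √1864490/5 ≈ 273.09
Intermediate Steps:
C(u) = 169/5 - 2*u/5 (C(u) = -2 + ((179 - u) - u)/5 = -2 + (179 - 2*u)/5 = -2 + (179/5 - 2*u/5) = 169/5 - 2*u/5)
√(C(473) + 74735) = √((169/5 - ⅖*473) + 74735) = √((169/5 - 946/5) + 74735) = √(-777/5 + 74735) = √(372898/5) = √1864490/5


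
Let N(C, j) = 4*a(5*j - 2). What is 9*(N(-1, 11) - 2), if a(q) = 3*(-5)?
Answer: -558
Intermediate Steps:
a(q) = -15
N(C, j) = -60 (N(C, j) = 4*(-15) = -60)
9*(N(-1, 11) - 2) = 9*(-60 - 2) = 9*(-62) = -558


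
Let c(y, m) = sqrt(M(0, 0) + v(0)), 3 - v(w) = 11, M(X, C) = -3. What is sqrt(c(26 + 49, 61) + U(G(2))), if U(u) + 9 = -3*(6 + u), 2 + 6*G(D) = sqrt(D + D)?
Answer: sqrt(-27 + I*sqrt(11)) ≈ 0.31854 + 5.2059*I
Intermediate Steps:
G(D) = -1/3 + sqrt(2)*sqrt(D)/6 (G(D) = -1/3 + sqrt(D + D)/6 = -1/3 + sqrt(2*D)/6 = -1/3 + (sqrt(2)*sqrt(D))/6 = -1/3 + sqrt(2)*sqrt(D)/6)
v(w) = -8 (v(w) = 3 - 1*11 = 3 - 11 = -8)
c(y, m) = I*sqrt(11) (c(y, m) = sqrt(-3 - 8) = sqrt(-11) = I*sqrt(11))
U(u) = -27 - 3*u (U(u) = -9 - 3*(6 + u) = -9 + (-18 - 3*u) = -27 - 3*u)
sqrt(c(26 + 49, 61) + U(G(2))) = sqrt(I*sqrt(11) + (-27 - 3*(-1/3 + sqrt(2)*sqrt(2)/6))) = sqrt(I*sqrt(11) + (-27 - 3*(-1/3 + 1/3))) = sqrt(I*sqrt(11) + (-27 - 3*0)) = sqrt(I*sqrt(11) + (-27 + 0)) = sqrt(I*sqrt(11) - 27) = sqrt(-27 + I*sqrt(11))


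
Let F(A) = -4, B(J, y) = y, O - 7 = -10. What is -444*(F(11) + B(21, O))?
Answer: 3108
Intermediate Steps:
O = -3 (O = 7 - 10 = -3)
-444*(F(11) + B(21, O)) = -444*(-4 - 3) = -444*(-7) = 3108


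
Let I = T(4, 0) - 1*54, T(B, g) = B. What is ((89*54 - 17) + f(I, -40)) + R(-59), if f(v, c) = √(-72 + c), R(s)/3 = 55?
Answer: 4954 + 4*I*√7 ≈ 4954.0 + 10.583*I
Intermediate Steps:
R(s) = 165 (R(s) = 3*55 = 165)
I = -50 (I = 4 - 1*54 = 4 - 54 = -50)
((89*54 - 17) + f(I, -40)) + R(-59) = ((89*54 - 17) + √(-72 - 40)) + 165 = ((4806 - 17) + √(-112)) + 165 = (4789 + 4*I*√7) + 165 = 4954 + 4*I*√7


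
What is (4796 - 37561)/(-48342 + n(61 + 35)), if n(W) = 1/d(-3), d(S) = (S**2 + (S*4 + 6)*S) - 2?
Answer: 819125/1208549 ≈ 0.67778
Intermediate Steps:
d(S) = -2 + S**2 + S*(6 + 4*S) (d(S) = (S**2 + (4*S + 6)*S) - 2 = (S**2 + (6 + 4*S)*S) - 2 = (S**2 + S*(6 + 4*S)) - 2 = -2 + S**2 + S*(6 + 4*S))
n(W) = 1/25 (n(W) = 1/(-2 + 5*(-3)**2 + 6*(-3)) = 1/(-2 + 5*9 - 18) = 1/(-2 + 45 - 18) = 1/25)
(4796 - 37561)/(-48342 + n(61 + 35)) = (4796 - 37561)/(-48342 + 1/25) = -32765/(-1208549/25) = -32765*(-25/1208549) = 819125/1208549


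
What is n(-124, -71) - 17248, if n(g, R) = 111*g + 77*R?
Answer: -36479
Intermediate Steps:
n(g, R) = 77*R + 111*g
n(-124, -71) - 17248 = (77*(-71) + 111*(-124)) - 17248 = (-5467 - 13764) - 17248 = -19231 - 17248 = -36479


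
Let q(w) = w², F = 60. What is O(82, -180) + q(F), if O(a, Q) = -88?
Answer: 3512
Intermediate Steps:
O(82, -180) + q(F) = -88 + 60² = -88 + 3600 = 3512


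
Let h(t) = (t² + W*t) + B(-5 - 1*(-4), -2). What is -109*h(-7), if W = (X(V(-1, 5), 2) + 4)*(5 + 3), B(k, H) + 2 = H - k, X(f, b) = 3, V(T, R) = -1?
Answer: 37714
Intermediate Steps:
B(k, H) = -2 + H - k (B(k, H) = -2 + (H - k) = -2 + H - k)
W = 56 (W = (3 + 4)*(5 + 3) = 7*8 = 56)
h(t) = -3 + t² + 56*t (h(t) = (t² + 56*t) + (-2 - 2 - (-5 - 1*(-4))) = (t² + 56*t) + (-2 - 2 - (-5 + 4)) = (t² + 56*t) + (-2 - 2 - 1*(-1)) = (t² + 56*t) + (-2 - 2 + 1) = (t² + 56*t) - 3 = -3 + t² + 56*t)
-109*h(-7) = -109*(-3 + (-7)² + 56*(-7)) = -109*(-3 + 49 - 392) = -109*(-346) = 37714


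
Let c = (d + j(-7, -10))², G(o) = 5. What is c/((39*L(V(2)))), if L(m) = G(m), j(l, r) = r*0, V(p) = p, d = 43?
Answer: 1849/195 ≈ 9.4821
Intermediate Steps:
j(l, r) = 0
L(m) = 5
c = 1849 (c = (43 + 0)² = 43² = 1849)
c/((39*L(V(2)))) = 1849/((39*5)) = 1849/195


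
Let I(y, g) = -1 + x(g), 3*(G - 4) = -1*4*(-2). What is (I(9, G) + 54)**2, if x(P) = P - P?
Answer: 2809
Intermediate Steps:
x(P) = 0
G = 20/3 (G = 4 + (-1*4*(-2))/3 = 4 + (-4*(-2))/3 = 4 + (1/3)*8 = 4 + 8/3 = 20/3 ≈ 6.6667)
I(y, g) = -1 (I(y, g) = -1 + 0 = -1)
(I(9, G) + 54)**2 = (-1 + 54)**2 = 53**2 = 2809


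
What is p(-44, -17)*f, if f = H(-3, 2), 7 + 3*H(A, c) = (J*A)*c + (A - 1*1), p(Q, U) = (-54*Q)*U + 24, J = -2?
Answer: -13456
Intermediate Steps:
p(Q, U) = 24 - 54*Q*U (p(Q, U) = -54*Q*U + 24 = 24 - 54*Q*U)
H(A, c) = -8/3 + A/3 - 2*A*c/3 (H(A, c) = -7/3 + ((-2*A)*c + (A - 1*1))/3 = -7/3 + (-2*A*c + (A - 1))/3 = -7/3 + (-2*A*c + (-1 + A))/3 = -7/3 + (-1 + A - 2*A*c)/3 = -7/3 + (-1/3 + A/3 - 2*A*c/3) = -8/3 + A/3 - 2*A*c/3)
f = 1/3 (f = -8/3 + (1/3)*(-3) - 2/3*(-3)*2 = -8/3 - 1 + 4 = 1/3 ≈ 0.33333)
p(-44, -17)*f = (24 - 54*(-44)*(-17))*(1/3) = (24 - 40392)*(1/3) = -40368*1/3 = -13456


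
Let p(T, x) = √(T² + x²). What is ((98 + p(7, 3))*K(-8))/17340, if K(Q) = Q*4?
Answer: -784/4335 - 8*√58/4335 ≈ -0.19491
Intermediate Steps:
K(Q) = 4*Q
((98 + p(7, 3))*K(-8))/17340 = ((98 + √(7² + 3²))*(4*(-8)))/17340 = ((98 + √(49 + 9))*(-32))*(1/17340) = ((98 + √58)*(-32))*(1/17340) = (-3136 - 32*√58)*(1/17340) = -784/4335 - 8*√58/4335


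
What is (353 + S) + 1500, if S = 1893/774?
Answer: 478705/258 ≈ 1855.4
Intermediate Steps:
S = 631/258 (S = 1893*(1/774) = 631/258 ≈ 2.4457)
(353 + S) + 1500 = (353 + 631/258) + 1500 = 91705/258 + 1500 = 478705/258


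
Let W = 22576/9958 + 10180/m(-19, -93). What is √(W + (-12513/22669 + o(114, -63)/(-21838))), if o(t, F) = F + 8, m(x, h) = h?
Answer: I*√5661565866721293312344553839730/229229390130234 ≈ 10.38*I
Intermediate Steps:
o(t, F) = 8 + F
W = -49636436/463047 (W = 22576/9958 + 10180/(-93) = 22576*(1/9958) + 10180*(-1/93) = 11288/4979 - 10180/93 = -49636436/463047 ≈ -107.20)
√(W + (-12513/22669 + o(114, -63)/(-21838))) = √(-49636436/463047 + (-12513/22669 + (8 - 63)/(-21838))) = √(-49636436/463047 + (-12513*1/22669 - 55*(-1/21838))) = √(-49636436/463047 + (-12513/22669 + 55/21838)) = √(-49636436/463047 - 272012099/495045622) = √(-24698254719888845/229229390130234) = I*√5661565866721293312344553839730/229229390130234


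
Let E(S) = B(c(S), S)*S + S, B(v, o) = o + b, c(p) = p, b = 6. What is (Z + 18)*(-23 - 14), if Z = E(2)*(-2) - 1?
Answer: 703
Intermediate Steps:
B(v, o) = 6 + o (B(v, o) = o + 6 = 6 + o)
E(S) = S + S*(6 + S) (E(S) = (6 + S)*S + S = S*(6 + S) + S = S + S*(6 + S))
Z = -37 (Z = (2*(7 + 2))*(-2) - 1 = (2*9)*(-2) - 1 = 18*(-2) - 1 = -36 - 1 = -37)
(Z + 18)*(-23 - 14) = (-37 + 18)*(-23 - 14) = -19*(-37) = 703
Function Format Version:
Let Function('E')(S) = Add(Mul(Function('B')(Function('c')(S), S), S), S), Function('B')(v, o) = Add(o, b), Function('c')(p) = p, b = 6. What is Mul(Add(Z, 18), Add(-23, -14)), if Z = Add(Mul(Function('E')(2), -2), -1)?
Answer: 703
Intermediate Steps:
Function('B')(v, o) = Add(6, o) (Function('B')(v, o) = Add(o, 6) = Add(6, o))
Function('E')(S) = Add(S, Mul(S, Add(6, S))) (Function('E')(S) = Add(Mul(Add(6, S), S), S) = Add(Mul(S, Add(6, S)), S) = Add(S, Mul(S, Add(6, S))))
Z = -37 (Z = Add(Mul(Mul(2, Add(7, 2)), -2), -1) = Add(Mul(Mul(2, 9), -2), -1) = Add(Mul(18, -2), -1) = Add(-36, -1) = -37)
Mul(Add(Z, 18), Add(-23, -14)) = Mul(Add(-37, 18), Add(-23, -14)) = Mul(-19, -37) = 703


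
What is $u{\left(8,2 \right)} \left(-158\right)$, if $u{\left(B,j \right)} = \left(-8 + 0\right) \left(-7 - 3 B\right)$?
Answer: $-39184$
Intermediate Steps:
$u{\left(B,j \right)} = 56 + 24 B$ ($u{\left(B,j \right)} = - 8 \left(-7 - 3 B\right) = 56 + 24 B$)
$u{\left(8,2 \right)} \left(-158\right) = \left(56 + 24 \cdot 8\right) \left(-158\right) = \left(56 + 192\right) \left(-158\right) = 248 \left(-158\right) = -39184$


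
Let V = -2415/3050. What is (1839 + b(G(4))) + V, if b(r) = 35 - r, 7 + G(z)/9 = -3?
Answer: 1197557/610 ≈ 1963.2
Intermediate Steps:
G(z) = -90 (G(z) = -63 + 9*(-3) = -63 - 27 = -90)
V = -483/610 (V = -2415*1/3050 = -483/610 ≈ -0.79180)
(1839 + b(G(4))) + V = (1839 + (35 - 1*(-90))) - 483/610 = (1839 + (35 + 90)) - 483/610 = (1839 + 125) - 483/610 = 1964 - 483/610 = 1197557/610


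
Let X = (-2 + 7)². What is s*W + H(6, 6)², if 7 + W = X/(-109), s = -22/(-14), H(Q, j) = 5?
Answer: 10407/763 ≈ 13.640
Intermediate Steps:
X = 25 (X = 5² = 25)
s = 11/7 (s = -22*(-1/14) = 11/7 ≈ 1.5714)
W = -788/109 (W = -7 + 25/(-109) = -7 + 25*(-1/109) = -7 - 25/109 = -788/109 ≈ -7.2294)
s*W + H(6, 6)² = (11/7)*(-788/109) + 5² = -8668/763 + 25 = 10407/763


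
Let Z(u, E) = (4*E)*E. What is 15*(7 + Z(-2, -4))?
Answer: 1065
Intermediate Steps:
Z(u, E) = 4*E²
15*(7 + Z(-2, -4)) = 15*(7 + 4*(-4)²) = 15*(7 + 4*16) = 15*(7 + 64) = 15*71 = 1065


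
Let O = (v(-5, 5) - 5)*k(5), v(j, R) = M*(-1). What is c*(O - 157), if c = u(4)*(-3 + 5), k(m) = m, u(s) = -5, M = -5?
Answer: 1570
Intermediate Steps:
v(j, R) = 5 (v(j, R) = -5*(-1) = 5)
c = -10 (c = -5*(-3 + 5) = -5*2 = -10)
O = 0 (O = (5 - 5)*5 = 0*5 = 0)
c*(O - 157) = -10*(0 - 157) = -10*(-157) = 1570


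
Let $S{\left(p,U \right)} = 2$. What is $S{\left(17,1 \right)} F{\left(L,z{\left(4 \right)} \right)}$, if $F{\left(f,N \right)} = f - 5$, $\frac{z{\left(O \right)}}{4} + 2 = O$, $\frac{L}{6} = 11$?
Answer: $122$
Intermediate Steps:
$L = 66$ ($L = 6 \cdot 11 = 66$)
$z{\left(O \right)} = -8 + 4 O$
$F{\left(f,N \right)} = -5 + f$
$S{\left(17,1 \right)} F{\left(L,z{\left(4 \right)} \right)} = 2 \left(-5 + 66\right) = 2 \cdot 61 = 122$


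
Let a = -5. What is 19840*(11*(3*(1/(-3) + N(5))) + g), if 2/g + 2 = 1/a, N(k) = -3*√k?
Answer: -2599040/11 - 1964160*√5 ≈ -4.6283e+6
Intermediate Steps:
g = -10/11 (g = 2/(-2 + 1/(-5)) = 2/(-2 - ⅕) = 2/(-11/5) = 2*(-5/11) = -10/11 ≈ -0.90909)
19840*(11*(3*(1/(-3) + N(5))) + g) = 19840*(11*(3*(1/(-3) - 3*√5)) - 10/11) = 19840*(11*(3*(-⅓ - 3*√5)) - 10/11) = 19840*(11*(-1 - 9*√5) - 10/11) = 19840*((-11 - 99*√5) - 10/11) = 19840*(-131/11 - 99*√5) = -2599040/11 - 1964160*√5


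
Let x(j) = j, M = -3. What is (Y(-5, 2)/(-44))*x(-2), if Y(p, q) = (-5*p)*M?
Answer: -75/22 ≈ -3.4091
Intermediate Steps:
Y(p, q) = 15*p (Y(p, q) = -5*p*(-3) = 15*p)
(Y(-5, 2)/(-44))*x(-2) = ((15*(-5))/(-44))*(-2) = -75*(-1/44)*(-2) = (75/44)*(-2) = -75/22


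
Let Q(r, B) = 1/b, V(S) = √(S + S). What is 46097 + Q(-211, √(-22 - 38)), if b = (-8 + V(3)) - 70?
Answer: 46696248/1013 - √6/6078 ≈ 46097.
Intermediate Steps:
V(S) = √2*√S (V(S) = √(2*S) = √2*√S)
b = -78 + √6 (b = (-8 + √2*√3) - 70 = (-8 + √6) - 70 = -78 + √6 ≈ -75.551)
Q(r, B) = 1/(-78 + √6)
46097 + Q(-211, √(-22 - 38)) = 46097 + (-13/1013 - √6/6078) = 46696248/1013 - √6/6078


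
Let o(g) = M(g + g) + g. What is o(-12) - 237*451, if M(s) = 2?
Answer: -106897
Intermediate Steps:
o(g) = 2 + g
o(-12) - 237*451 = (2 - 12) - 237*451 = -10 - 106887 = -106897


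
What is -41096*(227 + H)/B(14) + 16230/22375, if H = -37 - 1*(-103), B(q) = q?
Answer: -26942001178/31325 ≈ -8.6008e+5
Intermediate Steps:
H = 66 (H = -37 + 103 = 66)
-41096*(227 + H)/B(14) + 16230/22375 = -41096/(14/(227 + 66)) + 16230/22375 = -41096/(14/293) + 16230*(1/22375) = -41096/(14*(1/293)) + 3246/4475 = -41096/14/293 + 3246/4475 = -41096*293/14 + 3246/4475 = -6020564/7 + 3246/4475 = -26942001178/31325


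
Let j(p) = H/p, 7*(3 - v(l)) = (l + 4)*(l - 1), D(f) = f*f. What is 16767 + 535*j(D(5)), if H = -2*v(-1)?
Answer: 581067/35 ≈ 16602.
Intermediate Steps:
D(f) = f²
v(l) = 3 - (-1 + l)*(4 + l)/7 (v(l) = 3 - (l + 4)*(l - 1)/7 = 3 - (4 + l)*(-1 + l)/7 = 3 - (-1 + l)*(4 + l)/7)
H = -54/7 (H = -2*(25/7 - 3/7*(-1) - ⅐*(-1)²) = -2*(25/7 + 3/7 - ⅐*1) = -2*(25/7 + 3/7 - ⅐) = -2*27/7 = -54/7 ≈ -7.7143)
j(p) = -54/(7*p)
16767 + 535*j(D(5)) = 16767 + 535*(-54/(7*(5²))) = 16767 + 535*(-54/7/25) = 16767 + 535*(-54/7*1/25) = 16767 + 535*(-54/175) = 16767 - 5778/35 = 581067/35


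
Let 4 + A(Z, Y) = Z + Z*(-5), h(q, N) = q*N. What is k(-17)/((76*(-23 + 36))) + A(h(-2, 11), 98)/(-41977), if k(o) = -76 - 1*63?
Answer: -455215/3190252 ≈ -0.14269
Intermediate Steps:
h(q, N) = N*q
k(o) = -139 (k(o) = -76 - 63 = -139)
A(Z, Y) = -4 - 4*Z (A(Z, Y) = -4 + (Z + Z*(-5)) = -4 + (Z - 5*Z) = -4 - 4*Z)
k(-17)/((76*(-23 + 36))) + A(h(-2, 11), 98)/(-41977) = -139*1/(76*(-23 + 36)) + (-4 - 44*(-2))/(-41977) = -139/(76*13) + (-4 - 4*(-22))*(-1/41977) = -139/988 + (-4 + 88)*(-1/41977) = -139*1/988 + 84*(-1/41977) = -139/988 - 84/41977 = -455215/3190252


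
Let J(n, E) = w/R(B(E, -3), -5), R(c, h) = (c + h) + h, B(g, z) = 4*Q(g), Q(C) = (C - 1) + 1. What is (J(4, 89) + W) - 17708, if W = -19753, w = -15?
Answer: -12961521/346 ≈ -37461.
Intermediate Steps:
Q(C) = C (Q(C) = (-1 + C) + 1 = C)
B(g, z) = 4*g
R(c, h) = c + 2*h
J(n, E) = -15/(-10 + 4*E) (J(n, E) = -15/(4*E + 2*(-5)) = -15/(4*E - 10) = -15/(-10 + 4*E))
(J(4, 89) + W) - 17708 = (-15/(-10 + 4*89) - 19753) - 17708 = (-15/(-10 + 356) - 19753) - 17708 = (-15/346 - 19753) - 17708 = -6834553/346 - 17708 = -12961521/346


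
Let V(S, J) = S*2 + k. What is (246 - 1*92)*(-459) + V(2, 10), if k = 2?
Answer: -70680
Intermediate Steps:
V(S, J) = 2 + 2*S (V(S, J) = S*2 + 2 = 2*S + 2 = 2 + 2*S)
(246 - 1*92)*(-459) + V(2, 10) = (246 - 1*92)*(-459) + (2 + 2*2) = (246 - 92)*(-459) + (2 + 4) = 154*(-459) + 6 = -70686 + 6 = -70680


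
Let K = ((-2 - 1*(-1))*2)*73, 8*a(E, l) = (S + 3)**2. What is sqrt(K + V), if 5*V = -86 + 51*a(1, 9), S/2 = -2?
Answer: I*sqrt(64770)/20 ≈ 12.725*I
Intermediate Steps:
S = -4 (S = 2*(-2) = -4)
a(E, l) = 1/8 (a(E, l) = (-4 + 3)**2/8 = (1/8)*(-1)**2 = (1/8)*1 = 1/8)
K = -146 (K = ((-2 + 1)*2)*73 = -1*2*73 = -2*73 = -146)
V = -637/40 (V = (-86 + 51*(1/8))/5 = (-86 + 51/8)/5 = (1/5)*(-637/8) = -637/40 ≈ -15.925)
sqrt(K + V) = sqrt(-146 - 637/40) = sqrt(-6477/40) = I*sqrt(64770)/20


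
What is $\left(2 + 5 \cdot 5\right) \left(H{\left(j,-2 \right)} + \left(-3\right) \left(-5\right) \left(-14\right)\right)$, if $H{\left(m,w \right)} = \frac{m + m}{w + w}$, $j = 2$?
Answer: $-5697$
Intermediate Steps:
$H{\left(m,w \right)} = \frac{m}{w}$ ($H{\left(m,w \right)} = \frac{2 m}{2 w} = 2 m \frac{1}{2 w} = \frac{m}{w}$)
$\left(2 + 5 \cdot 5\right) \left(H{\left(j,-2 \right)} + \left(-3\right) \left(-5\right) \left(-14\right)\right) = \left(2 + 5 \cdot 5\right) \left(\frac{2}{-2} + \left(-3\right) \left(-5\right) \left(-14\right)\right) = \left(2 + 25\right) \left(2 \left(- \frac{1}{2}\right) + 15 \left(-14\right)\right) = 27 \left(-1 - 210\right) = 27 \left(-211\right) = -5697$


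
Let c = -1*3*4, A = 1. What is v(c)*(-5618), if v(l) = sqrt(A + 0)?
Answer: -5618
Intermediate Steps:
c = -12 (c = -3*4 = -12)
v(l) = 1 (v(l) = sqrt(1 + 0) = sqrt(1) = 1)
v(c)*(-5618) = 1*(-5618) = -5618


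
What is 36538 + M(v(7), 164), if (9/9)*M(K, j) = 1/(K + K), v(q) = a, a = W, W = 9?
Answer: 657685/18 ≈ 36538.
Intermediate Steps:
a = 9
v(q) = 9
M(K, j) = 1/(2*K) (M(K, j) = 1/(K + K) = 1/(2*K))
36538 + M(v(7), 164) = 36538 + (1/2)/9 = 36538 + (1/2)*(1/9) = 36538 + 1/18 = 657685/18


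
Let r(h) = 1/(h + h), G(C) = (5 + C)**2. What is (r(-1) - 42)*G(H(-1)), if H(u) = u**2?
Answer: -1530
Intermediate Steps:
r(h) = 1/(2*h)
(r(-1) - 42)*G(H(-1)) = ((1/2)/(-1) - 42)*(5 + (-1)**2)**2 = ((1/2)*(-1) - 42)*(5 + 1)**2 = (-1/2 - 42)*6**2 = -85/2*36 = -1530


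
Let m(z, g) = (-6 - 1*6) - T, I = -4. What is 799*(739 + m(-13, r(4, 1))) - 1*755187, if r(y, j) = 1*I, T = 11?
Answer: -183103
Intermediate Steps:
r(y, j) = -4 (r(y, j) = 1*(-4) = -4)
m(z, g) = -23 (m(z, g) = (-6 - 1*6) - 1*11 = (-6 - 6) - 11 = -12 - 11 = -23)
799*(739 + m(-13, r(4, 1))) - 1*755187 = 799*(739 - 23) - 1*755187 = 799*716 - 755187 = 572084 - 755187 = -183103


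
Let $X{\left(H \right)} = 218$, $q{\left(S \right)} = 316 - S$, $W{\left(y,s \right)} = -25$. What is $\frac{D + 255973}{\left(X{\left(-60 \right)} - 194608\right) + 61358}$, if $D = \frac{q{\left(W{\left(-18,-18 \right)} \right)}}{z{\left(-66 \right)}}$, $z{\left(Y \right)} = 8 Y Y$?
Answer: $- \frac{810922495}{421445376} \approx -1.9241$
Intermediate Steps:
$z{\left(Y \right)} = 8 Y^{2}$
$D = \frac{31}{3168}$ ($D = \frac{316 - -25}{8 \left(-66\right)^{2}} = \frac{316 + 25}{8 \cdot 4356} = \frac{341}{34848} = 341 \cdot \frac{1}{34848} = \frac{31}{3168} \approx 0.0097854$)
$\frac{D + 255973}{\left(X{\left(-60 \right)} - 194608\right) + 61358} = \frac{\frac{31}{3168} + 255973}{\left(218 - 194608\right) + 61358} = \frac{810922495}{3168 \left(-194390 + 61358\right)} = \frac{810922495}{3168 \left(-133032\right)} = \frac{810922495}{3168} \left(- \frac{1}{133032}\right) = - \frac{810922495}{421445376}$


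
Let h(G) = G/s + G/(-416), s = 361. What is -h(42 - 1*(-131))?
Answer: -9515/150176 ≈ -0.063359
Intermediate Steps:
h(G) = 55*G/150176 (h(G) = G/361 + G/(-416) = G*(1/361) + G*(-1/416) = G/361 - G/416 = 55*G/150176)
-h(42 - 1*(-131)) = -55*(42 - 1*(-131))/150176 = -55*(42 + 131)/150176 = -55*173/150176 = -1*9515/150176 = -9515/150176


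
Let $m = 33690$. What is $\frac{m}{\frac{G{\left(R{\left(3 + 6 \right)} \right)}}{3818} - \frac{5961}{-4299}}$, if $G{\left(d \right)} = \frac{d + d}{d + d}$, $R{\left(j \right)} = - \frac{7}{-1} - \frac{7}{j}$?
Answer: $\frac{184324525860}{7587799} \approx 24292.0$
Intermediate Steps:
$R{\left(j \right)} = 7 - \frac{7}{j}$ ($R{\left(j \right)} = \left(-7\right) \left(-1\right) - \frac{7}{j} = 7 - \frac{7}{j}$)
$G{\left(d \right)} = 1$ ($G{\left(d \right)} = \frac{2 d}{2 d} = 2 d \frac{1}{2 d} = 1$)
$\frac{m}{\frac{G{\left(R{\left(3 + 6 \right)} \right)}}{3818} - \frac{5961}{-4299}} = \frac{33690}{1 \cdot \frac{1}{3818} - \frac{5961}{-4299}} = \frac{33690}{1 \cdot \frac{1}{3818} - - \frac{1987}{1433}} = \frac{33690}{\frac{1}{3818} + \frac{1987}{1433}} = \frac{33690}{\frac{7587799}{5471194}} = 33690 \cdot \frac{5471194}{7587799} = \frac{184324525860}{7587799}$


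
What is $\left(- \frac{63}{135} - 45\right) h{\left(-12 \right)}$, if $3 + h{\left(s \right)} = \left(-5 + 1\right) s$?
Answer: $-2046$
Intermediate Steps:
$h{\left(s \right)} = -3 - 4 s$ ($h{\left(s \right)} = -3 + \left(-5 + 1\right) s = -3 - 4 s$)
$\left(- \frac{63}{135} - 45\right) h{\left(-12 \right)} = \left(- \frac{63}{135} - 45\right) \left(-3 - -48\right) = \left(\left(-63\right) \frac{1}{135} - 45\right) \left(-3 + 48\right) = \left(- \frac{7}{15} - 45\right) 45 = \left(- \frac{682}{15}\right) 45 = -2046$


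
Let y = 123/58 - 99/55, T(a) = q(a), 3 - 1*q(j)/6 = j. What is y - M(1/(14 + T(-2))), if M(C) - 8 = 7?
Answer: -4257/290 ≈ -14.679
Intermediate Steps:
q(j) = 18 - 6*j
T(a) = 18 - 6*a
M(C) = 15 (M(C) = 8 + 7 = 15)
y = 93/290 (y = 123*(1/58) - 99*1/55 = 123/58 - 9/5 = 93/290 ≈ 0.32069)
y - M(1/(14 + T(-2))) = 93/290 - 1*15 = 93/290 - 15 = -4257/290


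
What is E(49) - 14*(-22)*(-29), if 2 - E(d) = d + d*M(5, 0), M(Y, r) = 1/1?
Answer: -9028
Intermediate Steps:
M(Y, r) = 1
E(d) = 2 - 2*d (E(d) = 2 - (d + d*1) = 2 - (d + d) = 2 - 2*d)
E(49) - 14*(-22)*(-29) = (2 - 2*49) - 14*(-22)*(-29) = (2 - 98) - (-308)*(-29) = -96 - 1*8932 = -96 - 8932 = -9028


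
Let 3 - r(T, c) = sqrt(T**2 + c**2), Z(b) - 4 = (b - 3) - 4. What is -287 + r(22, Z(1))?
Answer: -284 - 2*sqrt(122) ≈ -306.09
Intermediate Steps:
Z(b) = -3 + b (Z(b) = 4 + ((b - 3) - 4) = 4 + ((-3 + b) - 4) = 4 + (-7 + b) = -3 + b)
r(T, c) = 3 - sqrt(T**2 + c**2)
-287 + r(22, Z(1)) = -287 + (3 - sqrt(22**2 + (-3 + 1)**2)) = -287 + (3 - sqrt(484 + (-2)**2)) = -287 + (3 - sqrt(484 + 4)) = -287 + (3 - sqrt(488)) = -287 + (3 - 2*sqrt(122)) = -284 - 2*sqrt(122)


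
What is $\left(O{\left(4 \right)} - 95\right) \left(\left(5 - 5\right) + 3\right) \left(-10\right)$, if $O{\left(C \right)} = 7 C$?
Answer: $2010$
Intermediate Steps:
$\left(O{\left(4 \right)} - 95\right) \left(\left(5 - 5\right) + 3\right) \left(-10\right) = \left(7 \cdot 4 - 95\right) \left(\left(5 - 5\right) + 3\right) \left(-10\right) = \left(28 - 95\right) \left(\left(5 - 5\right) + 3\right) \left(-10\right) = - 67 \left(0 + 3\right) \left(-10\right) = - 67 \cdot 3 \left(-10\right) = \left(-67\right) \left(-30\right) = 2010$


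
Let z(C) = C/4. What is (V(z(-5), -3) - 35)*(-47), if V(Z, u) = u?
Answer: 1786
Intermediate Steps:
z(C) = C/4 (z(C) = C*(1/4) = C/4)
(V(z(-5), -3) - 35)*(-47) = (-3 - 35)*(-47) = -38*(-47) = 1786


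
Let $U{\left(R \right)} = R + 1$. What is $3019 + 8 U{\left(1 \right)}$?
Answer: $3035$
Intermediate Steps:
$U{\left(R \right)} = 1 + R$
$3019 + 8 U{\left(1 \right)} = 3019 + 8 \left(1 + 1\right) = 3019 + 8 \cdot 2 = 3019 + 16 = 3035$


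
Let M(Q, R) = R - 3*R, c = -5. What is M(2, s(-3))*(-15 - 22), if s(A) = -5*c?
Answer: 1850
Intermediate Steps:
s(A) = 25 (s(A) = -5*(-5) = 25)
M(Q, R) = -2*R
M(2, s(-3))*(-15 - 22) = (-2*25)*(-15 - 22) = -50*(-37) = 1850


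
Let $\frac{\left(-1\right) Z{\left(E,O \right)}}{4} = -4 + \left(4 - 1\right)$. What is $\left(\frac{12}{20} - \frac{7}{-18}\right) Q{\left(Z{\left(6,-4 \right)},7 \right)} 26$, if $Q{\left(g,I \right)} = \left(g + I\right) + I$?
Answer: $\frac{2314}{5} \approx 462.8$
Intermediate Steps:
$Z{\left(E,O \right)} = 4$ ($Z{\left(E,O \right)} = - 4 \left(-4 + \left(4 - 1\right)\right) = - 4 \left(-4 + 3\right) = \left(-4\right) \left(-1\right) = 4$)
$Q{\left(g,I \right)} = g + 2 I$ ($Q{\left(g,I \right)} = \left(I + g\right) + I = g + 2 I$)
$\left(\frac{12}{20} - \frac{7}{-18}\right) Q{\left(Z{\left(6,-4 \right)},7 \right)} 26 = \left(\frac{12}{20} - \frac{7}{-18}\right) \left(4 + 2 \cdot 7\right) 26 = \left(12 \cdot \frac{1}{20} - - \frac{7}{18}\right) \left(4 + 14\right) 26 = \left(\frac{3}{5} + \frac{7}{18}\right) 18 \cdot 26 = \frac{89}{90} \cdot 18 \cdot 26 = \frac{89}{5} \cdot 26 = \frac{2314}{5}$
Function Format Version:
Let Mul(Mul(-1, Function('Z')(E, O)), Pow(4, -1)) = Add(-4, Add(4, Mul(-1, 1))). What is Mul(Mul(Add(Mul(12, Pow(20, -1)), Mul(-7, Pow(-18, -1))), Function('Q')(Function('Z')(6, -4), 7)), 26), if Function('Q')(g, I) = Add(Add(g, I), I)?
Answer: Rational(2314, 5) ≈ 462.80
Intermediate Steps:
Function('Z')(E, O) = 4 (Function('Z')(E, O) = Mul(-4, Add(-4, Add(4, Mul(-1, 1)))) = Mul(-4, Add(-4, Add(4, -1))) = Mul(-4, Add(-4, 3)) = Mul(-4, -1) = 4)
Function('Q')(g, I) = Add(g, Mul(2, I)) (Function('Q')(g, I) = Add(Add(I, g), I) = Add(g, Mul(2, I)))
Mul(Mul(Add(Mul(12, Pow(20, -1)), Mul(-7, Pow(-18, -1))), Function('Q')(Function('Z')(6, -4), 7)), 26) = Mul(Mul(Add(Mul(12, Pow(20, -1)), Mul(-7, Pow(-18, -1))), Add(4, Mul(2, 7))), 26) = Mul(Mul(Add(Mul(12, Rational(1, 20)), Mul(-7, Rational(-1, 18))), Add(4, 14)), 26) = Mul(Mul(Add(Rational(3, 5), Rational(7, 18)), 18), 26) = Mul(Mul(Rational(89, 90), 18), 26) = Mul(Rational(89, 5), 26) = Rational(2314, 5)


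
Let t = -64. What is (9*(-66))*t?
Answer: 38016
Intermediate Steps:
(9*(-66))*t = (9*(-66))*(-64) = -594*(-64) = 38016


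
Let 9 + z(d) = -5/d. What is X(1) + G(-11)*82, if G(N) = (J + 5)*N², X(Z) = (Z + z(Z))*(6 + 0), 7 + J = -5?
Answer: -69532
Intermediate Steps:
z(d) = -9 - 5/d
J = -12 (J = -7 - 5 = -12)
X(Z) = -54 - 30/Z + 6*Z (X(Z) = (Z + (-9 - 5/Z))*(6 + 0) = (-9 + Z - 5/Z)*6 = -54 - 30/Z + 6*Z)
G(N) = -7*N² (G(N) = (-12 + 5)*N² = -7*N²)
X(1) + G(-11)*82 = (-54 - 30/1 + 6*1) - 7*(-11)²*82 = (-54 - 30*1 + 6) - 7*121*82 = (-54 - 30 + 6) - 847*82 = -78 - 69454 = -69532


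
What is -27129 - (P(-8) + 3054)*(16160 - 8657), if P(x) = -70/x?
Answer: -92027769/4 ≈ -2.3007e+7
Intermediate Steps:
-27129 - (P(-8) + 3054)*(16160 - 8657) = -27129 - (-70/(-8) + 3054)*(16160 - 8657) = -27129 - (-70*(-1/8) + 3054)*7503 = -27129 - (35/4 + 3054)*7503 = -27129 - 12251*7503/4 = -27129 - 1*91919253/4 = -27129 - 91919253/4 = -92027769/4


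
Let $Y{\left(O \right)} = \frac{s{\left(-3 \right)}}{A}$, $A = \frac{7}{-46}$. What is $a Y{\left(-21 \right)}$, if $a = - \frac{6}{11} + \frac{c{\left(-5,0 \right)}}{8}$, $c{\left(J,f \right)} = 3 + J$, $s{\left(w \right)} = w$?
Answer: $- \frac{345}{22} \approx -15.682$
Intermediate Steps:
$A = - \frac{7}{46}$ ($A = 7 \left(- \frac{1}{46}\right) = - \frac{7}{46} \approx -0.15217$)
$Y{\left(O \right)} = \frac{138}{7}$ ($Y{\left(O \right)} = - \frac{3}{- \frac{7}{46}} = \left(-3\right) \left(- \frac{46}{7}\right) = \frac{138}{7}$)
$a = - \frac{35}{44}$ ($a = - \frac{6}{11} + \frac{3 - 5}{8} = \left(-6\right) \frac{1}{11} - \frac{1}{4} = - \frac{6}{11} - \frac{1}{4} = - \frac{35}{44} \approx -0.79545$)
$a Y{\left(-21 \right)} = \left(- \frac{35}{44}\right) \frac{138}{7} = - \frac{345}{22}$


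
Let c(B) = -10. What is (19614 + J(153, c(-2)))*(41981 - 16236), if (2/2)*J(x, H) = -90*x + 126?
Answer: 153697650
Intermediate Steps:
J(x, H) = 126 - 90*x (J(x, H) = -90*x + 126 = 126 - 90*x)
(19614 + J(153, c(-2)))*(41981 - 16236) = (19614 + (126 - 90*153))*(41981 - 16236) = (19614 + (126 - 13770))*25745 = (19614 - 13644)*25745 = 5970*25745 = 153697650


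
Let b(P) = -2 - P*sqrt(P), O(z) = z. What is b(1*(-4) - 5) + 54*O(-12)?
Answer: -650 + 27*I ≈ -650.0 + 27.0*I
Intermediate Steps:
b(P) = -2 - P**(3/2)
b(1*(-4) - 5) + 54*O(-12) = (-2 - (1*(-4) - 5)**(3/2)) + 54*(-12) = (-2 - (-4 - 5)**(3/2)) - 648 = (-2 - (-9)**(3/2)) - 648 = (-2 - (-27)*I) - 648 = (-2 + 27*I) - 648 = -650 + 27*I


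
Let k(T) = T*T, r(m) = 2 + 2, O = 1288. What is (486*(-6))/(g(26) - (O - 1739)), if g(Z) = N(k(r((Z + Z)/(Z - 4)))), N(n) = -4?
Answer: -972/149 ≈ -6.5235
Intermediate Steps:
r(m) = 4
k(T) = T²
g(Z) = -4
(486*(-6))/(g(26) - (O - 1739)) = (486*(-6))/(-4 - (1288 - 1739)) = -2916/(-4 - 1*(-451)) = -2916/(-4 + 451) = -2916/447 = -2916*1/447 = -972/149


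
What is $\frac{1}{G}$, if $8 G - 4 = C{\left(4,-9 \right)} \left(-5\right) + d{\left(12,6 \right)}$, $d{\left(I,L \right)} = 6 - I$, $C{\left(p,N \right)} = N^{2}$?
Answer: $- \frac{8}{407} \approx -0.019656$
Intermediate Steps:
$G = - \frac{407}{8}$ ($G = \frac{1}{2} + \frac{\left(-9\right)^{2} \left(-5\right) + \left(6 - 12\right)}{8} = \frac{1}{2} + \frac{81 \left(-5\right) + \left(6 - 12\right)}{8} = \frac{1}{2} + \frac{-405 - 6}{8} = \frac{1}{2} + \frac{1}{8} \left(-411\right) = \frac{1}{2} - \frac{411}{8} = - \frac{407}{8} \approx -50.875$)
$\frac{1}{G} = \frac{1}{- \frac{407}{8}} = - \frac{8}{407}$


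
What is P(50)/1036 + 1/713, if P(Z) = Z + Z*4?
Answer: 89643/369334 ≈ 0.24272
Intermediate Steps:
P(Z) = 5*Z (P(Z) = Z + 4*Z = 5*Z)
P(50)/1036 + 1/713 = (5*50)/1036 + 1/713 = 250*(1/1036) + 1*(1/713) = 125/518 + 1/713 = 89643/369334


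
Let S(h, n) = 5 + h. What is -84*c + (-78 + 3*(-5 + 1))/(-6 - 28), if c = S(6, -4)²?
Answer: -172743/17 ≈ -10161.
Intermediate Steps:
c = 121 (c = (5 + 6)² = 11² = 121)
-84*c + (-78 + 3*(-5 + 1))/(-6 - 28) = -84*121 + (-78 + 3*(-5 + 1))/(-6 - 28) = -10164 + (-78 + 3*(-4))/(-34) = -10164 + (-78 - 12)*(-1/34) = -10164 - 90*(-1/34) = -10164 + 45/17 = -172743/17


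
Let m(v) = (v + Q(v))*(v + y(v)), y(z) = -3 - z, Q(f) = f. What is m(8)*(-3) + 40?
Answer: 184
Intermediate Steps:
m(v) = -6*v (m(v) = (v + v)*(v + (-3 - v)) = (2*v)*(-3) = -6*v)
m(8)*(-3) + 40 = -6*8*(-3) + 40 = -48*(-3) + 40 = 144 + 40 = 184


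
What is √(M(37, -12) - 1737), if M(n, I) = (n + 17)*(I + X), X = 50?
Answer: 3*√35 ≈ 17.748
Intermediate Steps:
M(n, I) = (17 + n)*(50 + I) (M(n, I) = (n + 17)*(I + 50) = (17 + n)*(50 + I))
√(M(37, -12) - 1737) = √((850 + 17*(-12) + 50*37 - 12*37) - 1737) = √((850 - 204 + 1850 - 444) - 1737) = √(2052 - 1737) = √315 = 3*√35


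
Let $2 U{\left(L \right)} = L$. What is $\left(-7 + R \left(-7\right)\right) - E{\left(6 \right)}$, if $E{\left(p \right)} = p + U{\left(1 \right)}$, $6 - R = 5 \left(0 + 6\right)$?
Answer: $\frac{309}{2} \approx 154.5$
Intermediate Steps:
$U{\left(L \right)} = \frac{L}{2}$
$R = -24$ ($R = 6 - 5 \left(0 + 6\right) = 6 - 5 \cdot 6 = 6 - 30 = -24$)
$E{\left(p \right)} = \frac{1}{2} + p$ ($E{\left(p \right)} = p + \frac{1}{2} \cdot 1 = p + \frac{1}{2} = \frac{1}{2} + p$)
$\left(-7 + R \left(-7\right)\right) - E{\left(6 \right)} = \left(-7 - -168\right) - \left(\frac{1}{2} + 6\right) = \left(-7 + 168\right) - \frac{13}{2} = 161 - \frac{13}{2} = \frac{309}{2}$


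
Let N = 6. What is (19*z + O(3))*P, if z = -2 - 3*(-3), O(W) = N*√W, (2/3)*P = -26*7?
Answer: -36309 - 1638*√3 ≈ -39146.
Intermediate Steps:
P = -273 (P = 3*(-26*7)/2 = (3/2)*(-182) = -273)
O(W) = 6*√W
z = 7 (z = -2 + 9 = 7)
(19*z + O(3))*P = (19*7 + 6*√3)*(-273) = (133 + 6*√3)*(-273) = -36309 - 1638*√3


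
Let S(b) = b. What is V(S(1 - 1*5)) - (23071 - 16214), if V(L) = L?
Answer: -6861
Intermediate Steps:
V(S(1 - 1*5)) - (23071 - 16214) = (1 - 1*5) - (23071 - 16214) = (1 - 5) - 1*6857 = -4 - 6857 = -6861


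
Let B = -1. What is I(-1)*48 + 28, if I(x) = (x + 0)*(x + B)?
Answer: 124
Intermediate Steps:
I(x) = x*(-1 + x) (I(x) = (x + 0)*(x - 1) = x*(-1 + x))
I(-1)*48 + 28 = -(-1 - 1)*48 + 28 = -1*(-2)*48 + 28 = 2*48 + 28 = 96 + 28 = 124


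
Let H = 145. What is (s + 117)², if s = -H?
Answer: 784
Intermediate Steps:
s = -145 (s = -1*145 = -145)
(s + 117)² = (-145 + 117)² = (-28)² = 784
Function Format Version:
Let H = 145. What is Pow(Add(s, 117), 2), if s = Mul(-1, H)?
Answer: 784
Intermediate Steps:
s = -145 (s = Mul(-1, 145) = -145)
Pow(Add(s, 117), 2) = Pow(Add(-145, 117), 2) = Pow(-28, 2) = 784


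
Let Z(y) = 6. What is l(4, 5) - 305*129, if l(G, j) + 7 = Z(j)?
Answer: -39346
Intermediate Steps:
l(G, j) = -1 (l(G, j) = -7 + 6 = -1)
l(4, 5) - 305*129 = -1 - 305*129 = -1 - 39345 = -39346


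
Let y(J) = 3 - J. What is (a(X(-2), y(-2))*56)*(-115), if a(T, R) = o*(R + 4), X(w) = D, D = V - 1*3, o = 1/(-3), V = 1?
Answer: 19320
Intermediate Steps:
o = -1/3 ≈ -0.33333
D = -2 (D = 1 - 1*3 = 1 - 3 = -2)
X(w) = -2
a(T, R) = -4/3 - R/3 (a(T, R) = -(R + 4)/3 = -(4 + R)/3 = -4/3 - R/3)
(a(X(-2), y(-2))*56)*(-115) = ((-4/3 - (3 - 1*(-2))/3)*56)*(-115) = ((-4/3 - (3 + 2)/3)*56)*(-115) = ((-4/3 - 1/3*5)*56)*(-115) = ((-4/3 - 5/3)*56)*(-115) = -3*56*(-115) = -168*(-115) = 19320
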